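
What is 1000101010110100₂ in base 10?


Positional values:
Bit 2: 1 × 2^2 = 4
Bit 4: 1 × 2^4 = 16
Bit 5: 1 × 2^5 = 32
Bit 7: 1 × 2^7 = 128
Bit 9: 1 × 2^9 = 512
Bit 11: 1 × 2^11 = 2048
Bit 15: 1 × 2^15 = 32768
Sum = 4 + 16 + 32 + 128 + 512 + 2048 + 32768
= 35508


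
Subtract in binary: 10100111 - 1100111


Align and subtract column by column (LSB to MSB, borrowing when needed):
  10100111
- 01100111
  --------
  col 0: (1 - 0 borrow-in) - 1 → 1 - 1 = 0, borrow out 0
  col 1: (1 - 0 borrow-in) - 1 → 1 - 1 = 0, borrow out 0
  col 2: (1 - 0 borrow-in) - 1 → 1 - 1 = 0, borrow out 0
  col 3: (0 - 0 borrow-in) - 0 → 0 - 0 = 0, borrow out 0
  col 4: (0 - 0 borrow-in) - 0 → 0 - 0 = 0, borrow out 0
  col 5: (1 - 0 borrow-in) - 1 → 1 - 1 = 0, borrow out 0
  col 6: (0 - 0 borrow-in) - 1 → borrow from next column: (0+2) - 1 = 1, borrow out 1
  col 7: (1 - 1 borrow-in) - 0 → 0 - 0 = 0, borrow out 0
Reading bits MSB→LSB: 01000000
Strip leading zeros: 1000000
= 1000000


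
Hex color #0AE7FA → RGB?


Hex: #0AE7FA
R = 0A₁₆ = 10
G = E7₁₆ = 231
B = FA₁₆ = 250
= RGB(10, 231, 250)


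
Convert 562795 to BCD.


Each digit → 4-bit binary:
  5 → 0101
  6 → 0110
  2 → 0010
  7 → 0111
  9 → 1001
  5 → 0101
= 0101 0110 0010 0111 1001 0101


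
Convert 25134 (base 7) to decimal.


Positional values (base 7):
  4 × 7^0 = 4 × 1 = 4
  3 × 7^1 = 3 × 7 = 21
  1 × 7^2 = 1 × 49 = 49
  5 × 7^3 = 5 × 343 = 1715
  2 × 7^4 = 2 × 2401 = 4802
Sum = 4 + 21 + 49 + 1715 + 4802
= 6591


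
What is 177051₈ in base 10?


Positional values:
Position 0: 1 × 8^0 = 1
Position 1: 5 × 8^1 = 40
Position 2: 0 × 8^2 = 0
Position 3: 7 × 8^3 = 3584
Position 4: 7 × 8^4 = 28672
Position 5: 1 × 8^5 = 32768
Sum = 1 + 40 + 0 + 3584 + 28672 + 32768
= 65065


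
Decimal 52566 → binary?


Divide by 2 repeatedly:
52566 ÷ 2 = 26283 remainder 0
26283 ÷ 2 = 13141 remainder 1
13141 ÷ 2 = 6570 remainder 1
6570 ÷ 2 = 3285 remainder 0
3285 ÷ 2 = 1642 remainder 1
1642 ÷ 2 = 821 remainder 0
821 ÷ 2 = 410 remainder 1
410 ÷ 2 = 205 remainder 0
205 ÷ 2 = 102 remainder 1
102 ÷ 2 = 51 remainder 0
51 ÷ 2 = 25 remainder 1
25 ÷ 2 = 12 remainder 1
12 ÷ 2 = 6 remainder 0
6 ÷ 2 = 3 remainder 0
3 ÷ 2 = 1 remainder 1
1 ÷ 2 = 0 remainder 1
Reading remainders bottom-up:
= 1100110101010110


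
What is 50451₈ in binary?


Each octal digit → 3 binary bits:
  5 = 101
  0 = 000
  4 = 100
  5 = 101
  1 = 001
Concatenate: 101 000 100 101 001
= 101000100101001


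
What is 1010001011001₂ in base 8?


Group into 3-bit groups: 001010001011001
  001 = 1
  010 = 2
  001 = 1
  011 = 3
  001 = 1
= 0o12131


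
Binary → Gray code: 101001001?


Binary: 101001001
Gray code: G = B XOR (B >> 1)
B >> 1 = 010100100
101001001 XOR 010100100:
  1 XOR 0 = 1
  0 XOR 1 = 1
  1 XOR 0 = 1
  0 XOR 1 = 1
  0 XOR 0 = 0
  1 XOR 0 = 1
  0 XOR 1 = 1
  0 XOR 0 = 0
  1 XOR 0 = 1
= 111101101


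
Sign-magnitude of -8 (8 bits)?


Sign bit: 1 (negative)
Magnitude: 8 = 0001000
= 10001000


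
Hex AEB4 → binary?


Each hex digit → 4 binary bits:
  A = 1010
  E = 1110
  B = 1011
  4 = 0100
Concatenate: 1010 1110 1011 0100
= 1010111010110100


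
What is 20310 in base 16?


Divide by 16 repeatedly:
20310 ÷ 16 = 1269 remainder 6 (6)
1269 ÷ 16 = 79 remainder 5 (5)
79 ÷ 16 = 4 remainder 15 (F)
4 ÷ 16 = 0 remainder 4 (4)
Reading remainders bottom-up:
= 0x4F56


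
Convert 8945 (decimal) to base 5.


Divide by 5 repeatedly:
8945 ÷ 5 = 1789 remainder 0
1789 ÷ 5 = 357 remainder 4
357 ÷ 5 = 71 remainder 2
71 ÷ 5 = 14 remainder 1
14 ÷ 5 = 2 remainder 4
2 ÷ 5 = 0 remainder 2
Reading remainders bottom-up:
= 241240


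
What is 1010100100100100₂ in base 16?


Group into 4-bit nibbles: 1010100100100100
  1010 = A
  1001 = 9
  0010 = 2
  0100 = 4
= 0xA924


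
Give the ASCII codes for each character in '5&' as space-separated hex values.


String: '5&'  (2 characters)
Per-character ASCII lookup:
  '5': digits start at 48: '5' = 48 + 5 = 53 → 0x35
  '&': special character: '&' = 38 → 0x26
= 0x35 0x26


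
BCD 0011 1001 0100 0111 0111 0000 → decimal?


Each 4-bit group → digit:
  0011 → 3
  1001 → 9
  0100 → 4
  0111 → 7
  0111 → 7
  0000 → 0
= 394770


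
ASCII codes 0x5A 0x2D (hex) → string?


Codes (hex): 0x5A 0x2D
Per-code ASCII lookup:
  0x5A = 90  (range 65-90: uppercase, 90 - 65 = 25) → 'Z'
  0x2D = 45  (special character) → '-'
= 'Z-'


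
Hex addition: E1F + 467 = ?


Align and add column by column (LSB to MSB, each column mod 16 with carry):
  0E1F
+ 0467
  ----
  col 0: F(15) + 7(7) + 0 (carry in) = 22 → 6(6), carry out 1
  col 1: 1(1) + 6(6) + 1 (carry in) = 8 → 8(8), carry out 0
  col 2: E(14) + 4(4) + 0 (carry in) = 18 → 2(2), carry out 1
  col 3: 0(0) + 0(0) + 1 (carry in) = 1 → 1(1), carry out 0
Reading digits MSB→LSB: 1286
Strip leading zeros: 1286
= 0x1286


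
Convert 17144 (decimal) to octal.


Divide by 8 repeatedly:
17144 ÷ 8 = 2143 remainder 0
2143 ÷ 8 = 267 remainder 7
267 ÷ 8 = 33 remainder 3
33 ÷ 8 = 4 remainder 1
4 ÷ 8 = 0 remainder 4
Reading remainders bottom-up:
= 0o41370


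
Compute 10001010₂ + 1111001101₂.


Align and add column by column (LSB to MSB, carry propagating):
  00010001010
+ 01111001101
  -----------
  col 0: 0 + 1 + 0 (carry in) = 1 → bit 1, carry out 0
  col 1: 1 + 0 + 0 (carry in) = 1 → bit 1, carry out 0
  col 2: 0 + 1 + 0 (carry in) = 1 → bit 1, carry out 0
  col 3: 1 + 1 + 0 (carry in) = 2 → bit 0, carry out 1
  col 4: 0 + 0 + 1 (carry in) = 1 → bit 1, carry out 0
  col 5: 0 + 0 + 0 (carry in) = 0 → bit 0, carry out 0
  col 6: 0 + 1 + 0 (carry in) = 1 → bit 1, carry out 0
  col 7: 1 + 1 + 0 (carry in) = 2 → bit 0, carry out 1
  col 8: 0 + 1 + 1 (carry in) = 2 → bit 0, carry out 1
  col 9: 0 + 1 + 1 (carry in) = 2 → bit 0, carry out 1
  col 10: 0 + 0 + 1 (carry in) = 1 → bit 1, carry out 0
Reading bits MSB→LSB: 10001010111
Strip leading zeros: 10001010111
= 10001010111


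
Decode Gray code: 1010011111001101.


Gray code: 1010011111001101
MSB stays the same: 1
Each subsequent bit = prev_binary XOR current_gray:
  B[1] = 1 XOR 0 = 1
  B[2] = 1 XOR 1 = 0
  B[3] = 0 XOR 0 = 0
  B[4] = 0 XOR 0 = 0
  B[5] = 0 XOR 1 = 1
  B[6] = 1 XOR 1 = 0
  B[7] = 0 XOR 1 = 1
  B[8] = 1 XOR 1 = 0
  B[9] = 0 XOR 1 = 1
  B[10] = 1 XOR 0 = 1
  B[11] = 1 XOR 0 = 1
  B[12] = 1 XOR 1 = 0
  B[13] = 0 XOR 1 = 1
  B[14] = 1 XOR 0 = 1
  B[15] = 1 XOR 1 = 0
= 1100010101110110 (50550 decimal)


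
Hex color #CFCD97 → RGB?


Hex: #CFCD97
R = CF₁₆ = 207
G = CD₁₆ = 205
B = 97₁₆ = 151
= RGB(207, 205, 151)


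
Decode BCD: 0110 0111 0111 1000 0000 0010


Each 4-bit group → digit:
  0110 → 6
  0111 → 7
  0111 → 7
  1000 → 8
  0000 → 0
  0010 → 2
= 677802


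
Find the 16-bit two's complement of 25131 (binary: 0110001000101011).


Original: 0110001000101011
Step 1 - Invert all bits: 1001110111010100
Step 2 - Add 1: 1001110111010100 + 1
= 1001110111010101 (represents -25131)


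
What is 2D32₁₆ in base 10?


Positional values:
Position 0: 2 × 16^0 = 2 × 1 = 2
Position 1: 3 × 16^1 = 3 × 16 = 48
Position 2: D × 16^2 = 13 × 256 = 3328
Position 3: 2 × 16^3 = 2 × 4096 = 8192
Sum = 2 + 48 + 3328 + 8192
= 11570


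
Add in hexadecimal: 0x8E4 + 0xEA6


Align and add column by column (LSB to MSB, each column mod 16 with carry):
  08E4
+ 0EA6
  ----
  col 0: 4(4) + 6(6) + 0 (carry in) = 10 → A(10), carry out 0
  col 1: E(14) + A(10) + 0 (carry in) = 24 → 8(8), carry out 1
  col 2: 8(8) + E(14) + 1 (carry in) = 23 → 7(7), carry out 1
  col 3: 0(0) + 0(0) + 1 (carry in) = 1 → 1(1), carry out 0
Reading digits MSB→LSB: 178A
Strip leading zeros: 178A
= 0x178A


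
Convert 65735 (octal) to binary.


Each octal digit → 3 binary bits:
  6 = 110
  5 = 101
  7 = 111
  3 = 011
  5 = 101
Concatenate: 110 101 111 011 101
= 110101111011101


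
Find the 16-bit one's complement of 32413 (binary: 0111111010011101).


Original: 0111111010011101
Invert all bits:
  bit 0: 0 → 1
  bit 1: 1 → 0
  bit 2: 1 → 0
  bit 3: 1 → 0
  bit 4: 1 → 0
  bit 5: 1 → 0
  bit 6: 1 → 0
  bit 7: 0 → 1
  bit 8: 1 → 0
  bit 9: 0 → 1
  bit 10: 0 → 1
  bit 11: 1 → 0
  bit 12: 1 → 0
  bit 13: 1 → 0
  bit 14: 0 → 1
  bit 15: 1 → 0
= 1000000101100010


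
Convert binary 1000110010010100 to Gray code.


Binary: 1000110010010100
Gray code: G = B XOR (B >> 1)
B >> 1 = 0100011001001010
1000110010010100 XOR 0100011001001010:
  1 XOR 0 = 1
  0 XOR 1 = 1
  0 XOR 0 = 0
  0 XOR 0 = 0
  1 XOR 0 = 1
  1 XOR 1 = 0
  0 XOR 1 = 1
  0 XOR 0 = 0
  1 XOR 0 = 1
  0 XOR 1 = 1
  0 XOR 0 = 0
  1 XOR 0 = 1
  0 XOR 1 = 1
  1 XOR 0 = 1
  0 XOR 1 = 1
  0 XOR 0 = 0
= 1100101011011110


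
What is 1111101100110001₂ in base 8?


Group into 3-bit groups: 001111101100110001
  001 = 1
  111 = 7
  101 = 5
  100 = 4
  110 = 6
  001 = 1
= 0o175461


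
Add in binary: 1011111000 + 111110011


Align and add column by column (LSB to MSB, carry propagating):
  01011111000
+ 00111110011
  -----------
  col 0: 0 + 1 + 0 (carry in) = 1 → bit 1, carry out 0
  col 1: 0 + 1 + 0 (carry in) = 1 → bit 1, carry out 0
  col 2: 0 + 0 + 0 (carry in) = 0 → bit 0, carry out 0
  col 3: 1 + 0 + 0 (carry in) = 1 → bit 1, carry out 0
  col 4: 1 + 1 + 0 (carry in) = 2 → bit 0, carry out 1
  col 5: 1 + 1 + 1 (carry in) = 3 → bit 1, carry out 1
  col 6: 1 + 1 + 1 (carry in) = 3 → bit 1, carry out 1
  col 7: 1 + 1 + 1 (carry in) = 3 → bit 1, carry out 1
  col 8: 0 + 1 + 1 (carry in) = 2 → bit 0, carry out 1
  col 9: 1 + 0 + 1 (carry in) = 2 → bit 0, carry out 1
  col 10: 0 + 0 + 1 (carry in) = 1 → bit 1, carry out 0
Reading bits MSB→LSB: 10011101011
Strip leading zeros: 10011101011
= 10011101011


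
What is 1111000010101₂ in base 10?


Positional values:
Bit 0: 1 × 2^0 = 1
Bit 2: 1 × 2^2 = 4
Bit 4: 1 × 2^4 = 16
Bit 9: 1 × 2^9 = 512
Bit 10: 1 × 2^10 = 1024
Bit 11: 1 × 2^11 = 2048
Bit 12: 1 × 2^12 = 4096
Sum = 1 + 4 + 16 + 512 + 1024 + 2048 + 4096
= 7701


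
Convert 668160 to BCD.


Each digit → 4-bit binary:
  6 → 0110
  6 → 0110
  8 → 1000
  1 → 0001
  6 → 0110
  0 → 0000
= 0110 0110 1000 0001 0110 0000


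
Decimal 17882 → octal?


Divide by 8 repeatedly:
17882 ÷ 8 = 2235 remainder 2
2235 ÷ 8 = 279 remainder 3
279 ÷ 8 = 34 remainder 7
34 ÷ 8 = 4 remainder 2
4 ÷ 8 = 0 remainder 4
Reading remainders bottom-up:
= 0o42732


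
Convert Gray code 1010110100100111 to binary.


Gray code: 1010110100100111
MSB stays the same: 1
Each subsequent bit = prev_binary XOR current_gray:
  B[1] = 1 XOR 0 = 1
  B[2] = 1 XOR 1 = 0
  B[3] = 0 XOR 0 = 0
  B[4] = 0 XOR 1 = 1
  B[5] = 1 XOR 1 = 0
  B[6] = 0 XOR 0 = 0
  B[7] = 0 XOR 1 = 1
  B[8] = 1 XOR 0 = 1
  B[9] = 1 XOR 0 = 1
  B[10] = 1 XOR 1 = 0
  B[11] = 0 XOR 0 = 0
  B[12] = 0 XOR 0 = 0
  B[13] = 0 XOR 1 = 1
  B[14] = 1 XOR 1 = 0
  B[15] = 0 XOR 1 = 1
= 1100100111000101 (51653 decimal)


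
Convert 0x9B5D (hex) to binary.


Each hex digit → 4 binary bits:
  9 = 1001
  B = 1011
  5 = 0101
  D = 1101
Concatenate: 1001 1011 0101 1101
= 1001101101011101


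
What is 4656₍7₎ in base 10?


Positional values (base 7):
  6 × 7^0 = 6 × 1 = 6
  5 × 7^1 = 5 × 7 = 35
  6 × 7^2 = 6 × 49 = 294
  4 × 7^3 = 4 × 343 = 1372
Sum = 6 + 35 + 294 + 1372
= 1707


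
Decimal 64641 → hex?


Divide by 16 repeatedly:
64641 ÷ 16 = 4040 remainder 1 (1)
4040 ÷ 16 = 252 remainder 8 (8)
252 ÷ 16 = 15 remainder 12 (C)
15 ÷ 16 = 0 remainder 15 (F)
Reading remainders bottom-up:
= 0xFC81


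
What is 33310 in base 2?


Divide by 2 repeatedly:
33310 ÷ 2 = 16655 remainder 0
16655 ÷ 2 = 8327 remainder 1
8327 ÷ 2 = 4163 remainder 1
4163 ÷ 2 = 2081 remainder 1
2081 ÷ 2 = 1040 remainder 1
1040 ÷ 2 = 520 remainder 0
520 ÷ 2 = 260 remainder 0
260 ÷ 2 = 130 remainder 0
130 ÷ 2 = 65 remainder 0
65 ÷ 2 = 32 remainder 1
32 ÷ 2 = 16 remainder 0
16 ÷ 2 = 8 remainder 0
8 ÷ 2 = 4 remainder 0
4 ÷ 2 = 2 remainder 0
2 ÷ 2 = 1 remainder 0
1 ÷ 2 = 0 remainder 1
Reading remainders bottom-up:
= 1000001000011110


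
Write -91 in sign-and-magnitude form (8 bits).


Sign bit: 1 (negative)
Magnitude: 91 = 1011011
= 11011011


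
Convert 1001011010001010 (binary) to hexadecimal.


Group into 4-bit nibbles: 1001011010001010
  1001 = 9
  0110 = 6
  1000 = 8
  1010 = A
= 0x968A


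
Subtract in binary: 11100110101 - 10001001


Align and subtract column by column (LSB to MSB, borrowing when needed):
  11100110101
- 00010001001
  -----------
  col 0: (1 - 0 borrow-in) - 1 → 1 - 1 = 0, borrow out 0
  col 1: (0 - 0 borrow-in) - 0 → 0 - 0 = 0, borrow out 0
  col 2: (1 - 0 borrow-in) - 0 → 1 - 0 = 1, borrow out 0
  col 3: (0 - 0 borrow-in) - 1 → borrow from next column: (0+2) - 1 = 1, borrow out 1
  col 4: (1 - 1 borrow-in) - 0 → 0 - 0 = 0, borrow out 0
  col 5: (1 - 0 borrow-in) - 0 → 1 - 0 = 1, borrow out 0
  col 6: (0 - 0 borrow-in) - 0 → 0 - 0 = 0, borrow out 0
  col 7: (0 - 0 borrow-in) - 1 → borrow from next column: (0+2) - 1 = 1, borrow out 1
  col 8: (1 - 1 borrow-in) - 0 → 0 - 0 = 0, borrow out 0
  col 9: (1 - 0 borrow-in) - 0 → 1 - 0 = 1, borrow out 0
  col 10: (1 - 0 borrow-in) - 0 → 1 - 0 = 1, borrow out 0
Reading bits MSB→LSB: 11010101100
Strip leading zeros: 11010101100
= 11010101100


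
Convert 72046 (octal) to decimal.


Positional values:
Position 0: 6 × 8^0 = 6
Position 1: 4 × 8^1 = 32
Position 2: 0 × 8^2 = 0
Position 3: 2 × 8^3 = 1024
Position 4: 7 × 8^4 = 28672
Sum = 6 + 32 + 0 + 1024 + 28672
= 29734


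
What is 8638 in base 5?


Divide by 5 repeatedly:
8638 ÷ 5 = 1727 remainder 3
1727 ÷ 5 = 345 remainder 2
345 ÷ 5 = 69 remainder 0
69 ÷ 5 = 13 remainder 4
13 ÷ 5 = 2 remainder 3
2 ÷ 5 = 0 remainder 2
Reading remainders bottom-up:
= 234023


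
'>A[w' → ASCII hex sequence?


String: '>A[w'  (4 characters)
Per-character ASCII lookup:
  '>': special character: '>' = 62 → 0x3E
  'A': uppercase starts at 65: 'A' = 65 + 0 = 65 → 0x41
  '[': special character: '[' = 91 → 0x5B
  'w': lowercase starts at 97: 'w' = 97 + 22 = 119 → 0x77
= 0x3E 0x41 0x5B 0x77


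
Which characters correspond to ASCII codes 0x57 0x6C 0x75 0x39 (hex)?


Codes (hex): 0x57 0x6C 0x75 0x39
Per-code ASCII lookup:
  0x57 = 87  (range 65-90: uppercase, 87 - 65 = 22) → 'W'
  0x6C = 108  (range 97-122: lowercase, 108 - 97 = 11) → 'l'
  0x75 = 117  (range 97-122: lowercase, 117 - 97 = 20) → 'u'
  0x39 = 57  (range 48-57: digits, 57 - 48 = 9) → '9'
= 'Wlu9'


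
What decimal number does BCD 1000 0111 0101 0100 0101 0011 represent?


Each 4-bit group → digit:
  1000 → 8
  0111 → 7
  0101 → 5
  0100 → 4
  0101 → 5
  0011 → 3
= 875453


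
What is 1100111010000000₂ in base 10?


Positional values:
Bit 7: 1 × 2^7 = 128
Bit 9: 1 × 2^9 = 512
Bit 10: 1 × 2^10 = 1024
Bit 11: 1 × 2^11 = 2048
Bit 14: 1 × 2^14 = 16384
Bit 15: 1 × 2^15 = 32768
Sum = 128 + 512 + 1024 + 2048 + 16384 + 32768
= 52864


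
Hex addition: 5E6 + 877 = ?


Align and add column by column (LSB to MSB, each column mod 16 with carry):
  05E6
+ 0877
  ----
  col 0: 6(6) + 7(7) + 0 (carry in) = 13 → D(13), carry out 0
  col 1: E(14) + 7(7) + 0 (carry in) = 21 → 5(5), carry out 1
  col 2: 5(5) + 8(8) + 1 (carry in) = 14 → E(14), carry out 0
  col 3: 0(0) + 0(0) + 0 (carry in) = 0 → 0(0), carry out 0
Reading digits MSB→LSB: 0E5D
Strip leading zeros: E5D
= 0xE5D


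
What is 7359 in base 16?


Divide by 16 repeatedly:
7359 ÷ 16 = 459 remainder 15 (F)
459 ÷ 16 = 28 remainder 11 (B)
28 ÷ 16 = 1 remainder 12 (C)
1 ÷ 16 = 0 remainder 1 (1)
Reading remainders bottom-up:
= 0x1CBF


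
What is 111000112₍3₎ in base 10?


Positional values (base 3):
  2 × 3^0 = 2 × 1 = 2
  1 × 3^1 = 1 × 3 = 3
  1 × 3^2 = 1 × 9 = 9
  0 × 3^3 = 0 × 27 = 0
  0 × 3^4 = 0 × 81 = 0
  0 × 3^5 = 0 × 243 = 0
  1 × 3^6 = 1 × 729 = 729
  1 × 3^7 = 1 × 2187 = 2187
  1 × 3^8 = 1 × 6561 = 6561
Sum = 2 + 3 + 9 + 0 + 0 + 0 + 729 + 2187 + 6561
= 9491


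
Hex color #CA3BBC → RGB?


Hex: #CA3BBC
R = CA₁₆ = 202
G = 3B₁₆ = 59
B = BC₁₆ = 188
= RGB(202, 59, 188)


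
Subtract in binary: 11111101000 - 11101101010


Align and subtract column by column (LSB to MSB, borrowing when needed):
  11111101000
- 11101101010
  -----------
  col 0: (0 - 0 borrow-in) - 0 → 0 - 0 = 0, borrow out 0
  col 1: (0 - 0 borrow-in) - 1 → borrow from next column: (0+2) - 1 = 1, borrow out 1
  col 2: (0 - 1 borrow-in) - 0 → borrow from next column: (-1+2) - 0 = 1, borrow out 1
  col 3: (1 - 1 borrow-in) - 1 → borrow from next column: (0+2) - 1 = 1, borrow out 1
  col 4: (0 - 1 borrow-in) - 0 → borrow from next column: (-1+2) - 0 = 1, borrow out 1
  col 5: (1 - 1 borrow-in) - 1 → borrow from next column: (0+2) - 1 = 1, borrow out 1
  col 6: (1 - 1 borrow-in) - 1 → borrow from next column: (0+2) - 1 = 1, borrow out 1
  col 7: (1 - 1 borrow-in) - 0 → 0 - 0 = 0, borrow out 0
  col 8: (1 - 0 borrow-in) - 1 → 1 - 1 = 0, borrow out 0
  col 9: (1 - 0 borrow-in) - 1 → 1 - 1 = 0, borrow out 0
  col 10: (1 - 0 borrow-in) - 1 → 1 - 1 = 0, borrow out 0
Reading bits MSB→LSB: 00001111110
Strip leading zeros: 1111110
= 1111110


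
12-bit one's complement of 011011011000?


Original: 011011011000
Invert all bits:
  bit 0: 0 → 1
  bit 1: 1 → 0
  bit 2: 1 → 0
  bit 3: 0 → 1
  bit 4: 1 → 0
  bit 5: 1 → 0
  bit 6: 0 → 1
  bit 7: 1 → 0
  bit 8: 1 → 0
  bit 9: 0 → 1
  bit 10: 0 → 1
  bit 11: 0 → 1
= 100100100111


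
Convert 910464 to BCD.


Each digit → 4-bit binary:
  9 → 1001
  1 → 0001
  0 → 0000
  4 → 0100
  6 → 0110
  4 → 0100
= 1001 0001 0000 0100 0110 0100


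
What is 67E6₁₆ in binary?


Each hex digit → 4 binary bits:
  6 = 0110
  7 = 0111
  E = 1110
  6 = 0110
Concatenate: 0110 0111 1110 0110
= 0110011111100110


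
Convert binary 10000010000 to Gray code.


Binary: 10000010000
Gray code: G = B XOR (B >> 1)
B >> 1 = 01000001000
10000010000 XOR 01000001000:
  1 XOR 0 = 1
  0 XOR 1 = 1
  0 XOR 0 = 0
  0 XOR 0 = 0
  0 XOR 0 = 0
  0 XOR 0 = 0
  1 XOR 0 = 1
  0 XOR 1 = 1
  0 XOR 0 = 0
  0 XOR 0 = 0
  0 XOR 0 = 0
= 11000011000


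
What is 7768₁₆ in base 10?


Positional values:
Position 0: 8 × 16^0 = 8 × 1 = 8
Position 1: 6 × 16^1 = 6 × 16 = 96
Position 2: 7 × 16^2 = 7 × 256 = 1792
Position 3: 7 × 16^3 = 7 × 4096 = 28672
Sum = 8 + 96 + 1792 + 28672
= 30568


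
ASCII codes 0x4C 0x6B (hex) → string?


Codes (hex): 0x4C 0x6B
Per-code ASCII lookup:
  0x4C = 76  (range 65-90: uppercase, 76 - 65 = 11) → 'L'
  0x6B = 107  (range 97-122: lowercase, 107 - 97 = 10) → 'k'
= 'Lk'


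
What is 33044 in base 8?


Divide by 8 repeatedly:
33044 ÷ 8 = 4130 remainder 4
4130 ÷ 8 = 516 remainder 2
516 ÷ 8 = 64 remainder 4
64 ÷ 8 = 8 remainder 0
8 ÷ 8 = 1 remainder 0
1 ÷ 8 = 0 remainder 1
Reading remainders bottom-up:
= 0o100424


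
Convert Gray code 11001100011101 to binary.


Gray code: 11001100011101
MSB stays the same: 1
Each subsequent bit = prev_binary XOR current_gray:
  B[1] = 1 XOR 1 = 0
  B[2] = 0 XOR 0 = 0
  B[3] = 0 XOR 0 = 0
  B[4] = 0 XOR 1 = 1
  B[5] = 1 XOR 1 = 0
  B[6] = 0 XOR 0 = 0
  B[7] = 0 XOR 0 = 0
  B[8] = 0 XOR 0 = 0
  B[9] = 0 XOR 1 = 1
  B[10] = 1 XOR 1 = 0
  B[11] = 0 XOR 1 = 1
  B[12] = 1 XOR 0 = 1
  B[13] = 1 XOR 1 = 0
= 10001000010110 (8726 decimal)


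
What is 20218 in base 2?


Divide by 2 repeatedly:
20218 ÷ 2 = 10109 remainder 0
10109 ÷ 2 = 5054 remainder 1
5054 ÷ 2 = 2527 remainder 0
2527 ÷ 2 = 1263 remainder 1
1263 ÷ 2 = 631 remainder 1
631 ÷ 2 = 315 remainder 1
315 ÷ 2 = 157 remainder 1
157 ÷ 2 = 78 remainder 1
78 ÷ 2 = 39 remainder 0
39 ÷ 2 = 19 remainder 1
19 ÷ 2 = 9 remainder 1
9 ÷ 2 = 4 remainder 1
4 ÷ 2 = 2 remainder 0
2 ÷ 2 = 1 remainder 0
1 ÷ 2 = 0 remainder 1
Reading remainders bottom-up:
= 100111011111010


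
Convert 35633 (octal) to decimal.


Positional values:
Position 0: 3 × 8^0 = 3
Position 1: 3 × 8^1 = 24
Position 2: 6 × 8^2 = 384
Position 3: 5 × 8^3 = 2560
Position 4: 3 × 8^4 = 12288
Sum = 3 + 24 + 384 + 2560 + 12288
= 15259


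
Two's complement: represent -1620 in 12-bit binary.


Original: 011001010100
Step 1 - Invert all bits: 100110101011
Step 2 - Add 1: 100110101011 + 1
= 100110101100 (represents -1620)


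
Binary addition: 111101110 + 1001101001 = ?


Align and add column by column (LSB to MSB, carry propagating):
  00111101110
+ 01001101001
  -----------
  col 0: 0 + 1 + 0 (carry in) = 1 → bit 1, carry out 0
  col 1: 1 + 0 + 0 (carry in) = 1 → bit 1, carry out 0
  col 2: 1 + 0 + 0 (carry in) = 1 → bit 1, carry out 0
  col 3: 1 + 1 + 0 (carry in) = 2 → bit 0, carry out 1
  col 4: 0 + 0 + 1 (carry in) = 1 → bit 1, carry out 0
  col 5: 1 + 1 + 0 (carry in) = 2 → bit 0, carry out 1
  col 6: 1 + 1 + 1 (carry in) = 3 → bit 1, carry out 1
  col 7: 1 + 0 + 1 (carry in) = 2 → bit 0, carry out 1
  col 8: 1 + 0 + 1 (carry in) = 2 → bit 0, carry out 1
  col 9: 0 + 1 + 1 (carry in) = 2 → bit 0, carry out 1
  col 10: 0 + 0 + 1 (carry in) = 1 → bit 1, carry out 0
Reading bits MSB→LSB: 10001010111
Strip leading zeros: 10001010111
= 10001010111


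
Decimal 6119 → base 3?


Divide by 3 repeatedly:
6119 ÷ 3 = 2039 remainder 2
2039 ÷ 3 = 679 remainder 2
679 ÷ 3 = 226 remainder 1
226 ÷ 3 = 75 remainder 1
75 ÷ 3 = 25 remainder 0
25 ÷ 3 = 8 remainder 1
8 ÷ 3 = 2 remainder 2
2 ÷ 3 = 0 remainder 2
Reading remainders bottom-up:
= 22101122


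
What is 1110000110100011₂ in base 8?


Group into 3-bit groups: 001110000110100011
  001 = 1
  110 = 6
  000 = 0
  110 = 6
  100 = 4
  011 = 3
= 0o160643


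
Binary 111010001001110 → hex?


Group into 4-bit nibbles: 0111010001001110
  0111 = 7
  0100 = 4
  0100 = 4
  1110 = E
= 0x744E


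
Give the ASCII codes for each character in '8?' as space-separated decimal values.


String: '8?'  (2 characters)
Per-character ASCII lookup:
  '8': digits start at 48: '8' = 48 + 8 = 56
  '?': special character: '?' = 63
= 56 63


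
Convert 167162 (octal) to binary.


Each octal digit → 3 binary bits:
  1 = 001
  6 = 110
  7 = 111
  1 = 001
  6 = 110
  2 = 010
Concatenate: 001 110 111 001 110 010
= 001110111001110010


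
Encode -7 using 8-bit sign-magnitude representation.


Sign bit: 1 (negative)
Magnitude: 7 = 0000111
= 10000111


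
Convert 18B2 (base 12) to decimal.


Positional values (base 12):
  2 × 12^0 = 2 × 1 = 2
  B × 12^1 = 11 × 12 = 132
  8 × 12^2 = 8 × 144 = 1152
  1 × 12^3 = 1 × 1728 = 1728
Sum = 2 + 132 + 1152 + 1728
= 3014


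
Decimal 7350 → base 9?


Divide by 9 repeatedly:
7350 ÷ 9 = 816 remainder 6
816 ÷ 9 = 90 remainder 6
90 ÷ 9 = 10 remainder 0
10 ÷ 9 = 1 remainder 1
1 ÷ 9 = 0 remainder 1
Reading remainders bottom-up:
= 11066


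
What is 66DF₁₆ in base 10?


Positional values:
Position 0: F × 16^0 = 15 × 1 = 15
Position 1: D × 16^1 = 13 × 16 = 208
Position 2: 6 × 16^2 = 6 × 256 = 1536
Position 3: 6 × 16^3 = 6 × 4096 = 24576
Sum = 15 + 208 + 1536 + 24576
= 26335


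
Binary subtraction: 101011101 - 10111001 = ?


Align and subtract column by column (LSB to MSB, borrowing when needed):
  101011101
- 010111001
  ---------
  col 0: (1 - 0 borrow-in) - 1 → 1 - 1 = 0, borrow out 0
  col 1: (0 - 0 borrow-in) - 0 → 0 - 0 = 0, borrow out 0
  col 2: (1 - 0 borrow-in) - 0 → 1 - 0 = 1, borrow out 0
  col 3: (1 - 0 borrow-in) - 1 → 1 - 1 = 0, borrow out 0
  col 4: (1 - 0 borrow-in) - 1 → 1 - 1 = 0, borrow out 0
  col 5: (0 - 0 borrow-in) - 1 → borrow from next column: (0+2) - 1 = 1, borrow out 1
  col 6: (1 - 1 borrow-in) - 0 → 0 - 0 = 0, borrow out 0
  col 7: (0 - 0 borrow-in) - 1 → borrow from next column: (0+2) - 1 = 1, borrow out 1
  col 8: (1 - 1 borrow-in) - 0 → 0 - 0 = 0, borrow out 0
Reading bits MSB→LSB: 010100100
Strip leading zeros: 10100100
= 10100100


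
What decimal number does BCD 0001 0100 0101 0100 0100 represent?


Each 4-bit group → digit:
  0001 → 1
  0100 → 4
  0101 → 5
  0100 → 4
  0100 → 4
= 14544


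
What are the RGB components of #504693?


Hex: #504693
R = 50₁₆ = 80
G = 46₁₆ = 70
B = 93₁₆ = 147
= RGB(80, 70, 147)


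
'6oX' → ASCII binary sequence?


String: '6oX'  (3 characters)
Per-character ASCII lookup:
  '6': digits start at 48: '6' = 48 + 6 = 54 → 110110
  'o': lowercase starts at 97: 'o' = 97 + 14 = 111 → 1101111
  'X': uppercase starts at 65: 'X' = 65 + 23 = 88 → 1011000
= 110110 1101111 1011000


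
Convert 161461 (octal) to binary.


Each octal digit → 3 binary bits:
  1 = 001
  6 = 110
  1 = 001
  4 = 100
  6 = 110
  1 = 001
Concatenate: 001 110 001 100 110 001
= 001110001100110001


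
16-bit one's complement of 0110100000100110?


Original: 0110100000100110
Invert all bits:
  bit 0: 0 → 1
  bit 1: 1 → 0
  bit 2: 1 → 0
  bit 3: 0 → 1
  bit 4: 1 → 0
  bit 5: 0 → 1
  bit 6: 0 → 1
  bit 7: 0 → 1
  bit 8: 0 → 1
  bit 9: 0 → 1
  bit 10: 1 → 0
  bit 11: 0 → 1
  bit 12: 0 → 1
  bit 13: 1 → 0
  bit 14: 1 → 0
  bit 15: 0 → 1
= 1001011111011001


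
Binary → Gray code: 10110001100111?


Binary: 10110001100111
Gray code: G = B XOR (B >> 1)
B >> 1 = 01011000110011
10110001100111 XOR 01011000110011:
  1 XOR 0 = 1
  0 XOR 1 = 1
  1 XOR 0 = 1
  1 XOR 1 = 0
  0 XOR 1 = 1
  0 XOR 0 = 0
  0 XOR 0 = 0
  1 XOR 0 = 1
  1 XOR 1 = 0
  0 XOR 1 = 1
  0 XOR 0 = 0
  1 XOR 0 = 1
  1 XOR 1 = 0
  1 XOR 1 = 0
= 11101001010100


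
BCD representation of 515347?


Each digit → 4-bit binary:
  5 → 0101
  1 → 0001
  5 → 0101
  3 → 0011
  4 → 0100
  7 → 0111
= 0101 0001 0101 0011 0100 0111


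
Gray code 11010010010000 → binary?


Gray code: 11010010010000
MSB stays the same: 1
Each subsequent bit = prev_binary XOR current_gray:
  B[1] = 1 XOR 1 = 0
  B[2] = 0 XOR 0 = 0
  B[3] = 0 XOR 1 = 1
  B[4] = 1 XOR 0 = 1
  B[5] = 1 XOR 0 = 1
  B[6] = 1 XOR 1 = 0
  B[7] = 0 XOR 0 = 0
  B[8] = 0 XOR 0 = 0
  B[9] = 0 XOR 1 = 1
  B[10] = 1 XOR 0 = 1
  B[11] = 1 XOR 0 = 1
  B[12] = 1 XOR 0 = 1
  B[13] = 1 XOR 0 = 1
= 10011100011111 (10015 decimal)


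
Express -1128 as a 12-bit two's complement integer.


Original: 010001101000
Step 1 - Invert all bits: 101110010111
Step 2 - Add 1: 101110010111 + 1
= 101110011000 (represents -1128)


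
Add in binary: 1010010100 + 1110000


Align and add column by column (LSB to MSB, carry propagating):
  01010010100
+ 00001110000
  -----------
  col 0: 0 + 0 + 0 (carry in) = 0 → bit 0, carry out 0
  col 1: 0 + 0 + 0 (carry in) = 0 → bit 0, carry out 0
  col 2: 1 + 0 + 0 (carry in) = 1 → bit 1, carry out 0
  col 3: 0 + 0 + 0 (carry in) = 0 → bit 0, carry out 0
  col 4: 1 + 1 + 0 (carry in) = 2 → bit 0, carry out 1
  col 5: 0 + 1 + 1 (carry in) = 2 → bit 0, carry out 1
  col 6: 0 + 1 + 1 (carry in) = 2 → bit 0, carry out 1
  col 7: 1 + 0 + 1 (carry in) = 2 → bit 0, carry out 1
  col 8: 0 + 0 + 1 (carry in) = 1 → bit 1, carry out 0
  col 9: 1 + 0 + 0 (carry in) = 1 → bit 1, carry out 0
  col 10: 0 + 0 + 0 (carry in) = 0 → bit 0, carry out 0
Reading bits MSB→LSB: 01100000100
Strip leading zeros: 1100000100
= 1100000100


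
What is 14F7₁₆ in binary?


Each hex digit → 4 binary bits:
  1 = 0001
  4 = 0100
  F = 1111
  7 = 0111
Concatenate: 0001 0100 1111 0111
= 0001010011110111


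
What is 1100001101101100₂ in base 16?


Group into 4-bit nibbles: 1100001101101100
  1100 = C
  0011 = 3
  0110 = 6
  1100 = C
= 0xC36C


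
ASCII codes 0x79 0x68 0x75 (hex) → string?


Codes (hex): 0x79 0x68 0x75
Per-code ASCII lookup:
  0x79 = 121  (range 97-122: lowercase, 121 - 97 = 24) → 'y'
  0x68 = 104  (range 97-122: lowercase, 104 - 97 = 7) → 'h'
  0x75 = 117  (range 97-122: lowercase, 117 - 97 = 20) → 'u'
= 'yhu'


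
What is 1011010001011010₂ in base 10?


Positional values:
Bit 1: 1 × 2^1 = 2
Bit 3: 1 × 2^3 = 8
Bit 4: 1 × 2^4 = 16
Bit 6: 1 × 2^6 = 64
Bit 10: 1 × 2^10 = 1024
Bit 12: 1 × 2^12 = 4096
Bit 13: 1 × 2^13 = 8192
Bit 15: 1 × 2^15 = 32768
Sum = 2 + 8 + 16 + 64 + 1024 + 4096 + 8192 + 32768
= 46170


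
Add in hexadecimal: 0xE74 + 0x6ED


Align and add column by column (LSB to MSB, each column mod 16 with carry):
  0E74
+ 06ED
  ----
  col 0: 4(4) + D(13) + 0 (carry in) = 17 → 1(1), carry out 1
  col 1: 7(7) + E(14) + 1 (carry in) = 22 → 6(6), carry out 1
  col 2: E(14) + 6(6) + 1 (carry in) = 21 → 5(5), carry out 1
  col 3: 0(0) + 0(0) + 1 (carry in) = 1 → 1(1), carry out 0
Reading digits MSB→LSB: 1561
Strip leading zeros: 1561
= 0x1561


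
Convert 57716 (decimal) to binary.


Divide by 2 repeatedly:
57716 ÷ 2 = 28858 remainder 0
28858 ÷ 2 = 14429 remainder 0
14429 ÷ 2 = 7214 remainder 1
7214 ÷ 2 = 3607 remainder 0
3607 ÷ 2 = 1803 remainder 1
1803 ÷ 2 = 901 remainder 1
901 ÷ 2 = 450 remainder 1
450 ÷ 2 = 225 remainder 0
225 ÷ 2 = 112 remainder 1
112 ÷ 2 = 56 remainder 0
56 ÷ 2 = 28 remainder 0
28 ÷ 2 = 14 remainder 0
14 ÷ 2 = 7 remainder 0
7 ÷ 2 = 3 remainder 1
3 ÷ 2 = 1 remainder 1
1 ÷ 2 = 0 remainder 1
Reading remainders bottom-up:
= 1110000101110100


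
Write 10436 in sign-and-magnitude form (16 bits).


Sign bit: 0 (positive)
Magnitude: 10436 = 010100011000100
= 0010100011000100


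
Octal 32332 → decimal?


Positional values:
Position 0: 2 × 8^0 = 2
Position 1: 3 × 8^1 = 24
Position 2: 3 × 8^2 = 192
Position 3: 2 × 8^3 = 1024
Position 4: 3 × 8^4 = 12288
Sum = 2 + 24 + 192 + 1024 + 12288
= 13530


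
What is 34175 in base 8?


Divide by 8 repeatedly:
34175 ÷ 8 = 4271 remainder 7
4271 ÷ 8 = 533 remainder 7
533 ÷ 8 = 66 remainder 5
66 ÷ 8 = 8 remainder 2
8 ÷ 8 = 1 remainder 0
1 ÷ 8 = 0 remainder 1
Reading remainders bottom-up:
= 0o102577


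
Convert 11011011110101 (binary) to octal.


Group into 3-bit groups: 011011011110101
  011 = 3
  011 = 3
  011 = 3
  110 = 6
  101 = 5
= 0o33365


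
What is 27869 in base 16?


Divide by 16 repeatedly:
27869 ÷ 16 = 1741 remainder 13 (D)
1741 ÷ 16 = 108 remainder 13 (D)
108 ÷ 16 = 6 remainder 12 (C)
6 ÷ 16 = 0 remainder 6 (6)
Reading remainders bottom-up:
= 0x6CDD


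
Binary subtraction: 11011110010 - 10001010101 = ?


Align and subtract column by column (LSB to MSB, borrowing when needed):
  11011110010
- 10001010101
  -----------
  col 0: (0 - 0 borrow-in) - 1 → borrow from next column: (0+2) - 1 = 1, borrow out 1
  col 1: (1 - 1 borrow-in) - 0 → 0 - 0 = 0, borrow out 0
  col 2: (0 - 0 borrow-in) - 1 → borrow from next column: (0+2) - 1 = 1, borrow out 1
  col 3: (0 - 1 borrow-in) - 0 → borrow from next column: (-1+2) - 0 = 1, borrow out 1
  col 4: (1 - 1 borrow-in) - 1 → borrow from next column: (0+2) - 1 = 1, borrow out 1
  col 5: (1 - 1 borrow-in) - 0 → 0 - 0 = 0, borrow out 0
  col 6: (1 - 0 borrow-in) - 1 → 1 - 1 = 0, borrow out 0
  col 7: (1 - 0 borrow-in) - 0 → 1 - 0 = 1, borrow out 0
  col 8: (0 - 0 borrow-in) - 0 → 0 - 0 = 0, borrow out 0
  col 9: (1 - 0 borrow-in) - 0 → 1 - 0 = 1, borrow out 0
  col 10: (1 - 0 borrow-in) - 1 → 1 - 1 = 0, borrow out 0
Reading bits MSB→LSB: 01010011101
Strip leading zeros: 1010011101
= 1010011101


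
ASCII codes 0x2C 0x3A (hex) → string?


Codes (hex): 0x2C 0x3A
Per-code ASCII lookup:
  0x2C = 44  (special character) → ','
  0x3A = 58  (special character) → ':'
= ',:'


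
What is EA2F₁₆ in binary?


Each hex digit → 4 binary bits:
  E = 1110
  A = 1010
  2 = 0010
  F = 1111
Concatenate: 1110 1010 0010 1111
= 1110101000101111


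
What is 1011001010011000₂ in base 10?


Positional values:
Bit 3: 1 × 2^3 = 8
Bit 4: 1 × 2^4 = 16
Bit 7: 1 × 2^7 = 128
Bit 9: 1 × 2^9 = 512
Bit 12: 1 × 2^12 = 4096
Bit 13: 1 × 2^13 = 8192
Bit 15: 1 × 2^15 = 32768
Sum = 8 + 16 + 128 + 512 + 4096 + 8192 + 32768
= 45720


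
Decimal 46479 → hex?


Divide by 16 repeatedly:
46479 ÷ 16 = 2904 remainder 15 (F)
2904 ÷ 16 = 181 remainder 8 (8)
181 ÷ 16 = 11 remainder 5 (5)
11 ÷ 16 = 0 remainder 11 (B)
Reading remainders bottom-up:
= 0xB58F


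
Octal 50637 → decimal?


Positional values:
Position 0: 7 × 8^0 = 7
Position 1: 3 × 8^1 = 24
Position 2: 6 × 8^2 = 384
Position 3: 0 × 8^3 = 0
Position 4: 5 × 8^4 = 20480
Sum = 7 + 24 + 384 + 0 + 20480
= 20895


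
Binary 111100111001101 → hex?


Group into 4-bit nibbles: 0111100111001101
  0111 = 7
  1001 = 9
  1100 = C
  1101 = D
= 0x79CD


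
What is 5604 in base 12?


Divide by 12 repeatedly:
5604 ÷ 12 = 467 remainder 0
467 ÷ 12 = 38 remainder 11
38 ÷ 12 = 3 remainder 2
3 ÷ 12 = 0 remainder 3
Reading remainders bottom-up:
= 32B0


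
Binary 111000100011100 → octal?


Group into 3-bit groups: 111000100011100
  111 = 7
  000 = 0
  100 = 4
  011 = 3
  100 = 4
= 0o70434


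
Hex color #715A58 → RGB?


Hex: #715A58
R = 71₁₆ = 113
G = 5A₁₆ = 90
B = 58₁₆ = 88
= RGB(113, 90, 88)


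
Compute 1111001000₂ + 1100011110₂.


Align and add column by column (LSB to MSB, carry propagating):
  01111001000
+ 01100011110
  -----------
  col 0: 0 + 0 + 0 (carry in) = 0 → bit 0, carry out 0
  col 1: 0 + 1 + 0 (carry in) = 1 → bit 1, carry out 0
  col 2: 0 + 1 + 0 (carry in) = 1 → bit 1, carry out 0
  col 3: 1 + 1 + 0 (carry in) = 2 → bit 0, carry out 1
  col 4: 0 + 1 + 1 (carry in) = 2 → bit 0, carry out 1
  col 5: 0 + 0 + 1 (carry in) = 1 → bit 1, carry out 0
  col 6: 1 + 0 + 0 (carry in) = 1 → bit 1, carry out 0
  col 7: 1 + 0 + 0 (carry in) = 1 → bit 1, carry out 0
  col 8: 1 + 1 + 0 (carry in) = 2 → bit 0, carry out 1
  col 9: 1 + 1 + 1 (carry in) = 3 → bit 1, carry out 1
  col 10: 0 + 0 + 1 (carry in) = 1 → bit 1, carry out 0
Reading bits MSB→LSB: 11011100110
Strip leading zeros: 11011100110
= 11011100110


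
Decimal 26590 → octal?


Divide by 8 repeatedly:
26590 ÷ 8 = 3323 remainder 6
3323 ÷ 8 = 415 remainder 3
415 ÷ 8 = 51 remainder 7
51 ÷ 8 = 6 remainder 3
6 ÷ 8 = 0 remainder 6
Reading remainders bottom-up:
= 0o63736


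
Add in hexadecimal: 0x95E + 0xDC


Align and add column by column (LSB to MSB, each column mod 16 with carry):
  095E
+ 00DC
  ----
  col 0: E(14) + C(12) + 0 (carry in) = 26 → A(10), carry out 1
  col 1: 5(5) + D(13) + 1 (carry in) = 19 → 3(3), carry out 1
  col 2: 9(9) + 0(0) + 1 (carry in) = 10 → A(10), carry out 0
  col 3: 0(0) + 0(0) + 0 (carry in) = 0 → 0(0), carry out 0
Reading digits MSB→LSB: 0A3A
Strip leading zeros: A3A
= 0xA3A


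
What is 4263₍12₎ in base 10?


Positional values (base 12):
  3 × 12^0 = 3 × 1 = 3
  6 × 12^1 = 6 × 12 = 72
  2 × 12^2 = 2 × 144 = 288
  4 × 12^3 = 4 × 1728 = 6912
Sum = 3 + 72 + 288 + 6912
= 7275


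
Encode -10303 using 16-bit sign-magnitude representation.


Sign bit: 1 (negative)
Magnitude: 10303 = 010100000111111
= 1010100000111111


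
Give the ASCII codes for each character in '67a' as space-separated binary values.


String: '67a'  (3 characters)
Per-character ASCII lookup:
  '6': digits start at 48: '6' = 48 + 6 = 54 → 110110
  '7': digits start at 48: '7' = 48 + 7 = 55 → 110111
  'a': lowercase starts at 97: 'a' = 97 + 0 = 97 → 1100001
= 110110 110111 1100001


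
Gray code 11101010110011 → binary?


Gray code: 11101010110011
MSB stays the same: 1
Each subsequent bit = prev_binary XOR current_gray:
  B[1] = 1 XOR 1 = 0
  B[2] = 0 XOR 1 = 1
  B[3] = 1 XOR 0 = 1
  B[4] = 1 XOR 1 = 0
  B[5] = 0 XOR 0 = 0
  B[6] = 0 XOR 1 = 1
  B[7] = 1 XOR 0 = 1
  B[8] = 1 XOR 1 = 0
  B[9] = 0 XOR 1 = 1
  B[10] = 1 XOR 0 = 1
  B[11] = 1 XOR 0 = 1
  B[12] = 1 XOR 1 = 0
  B[13] = 0 XOR 1 = 1
= 10110011011101 (11485 decimal)


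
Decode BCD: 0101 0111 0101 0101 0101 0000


Each 4-bit group → digit:
  0101 → 5
  0111 → 7
  0101 → 5
  0101 → 5
  0101 → 5
  0000 → 0
= 575550


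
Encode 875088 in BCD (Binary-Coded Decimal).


Each digit → 4-bit binary:
  8 → 1000
  7 → 0111
  5 → 0101
  0 → 0000
  8 → 1000
  8 → 1000
= 1000 0111 0101 0000 1000 1000


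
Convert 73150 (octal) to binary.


Each octal digit → 3 binary bits:
  7 = 111
  3 = 011
  1 = 001
  5 = 101
  0 = 000
Concatenate: 111 011 001 101 000
= 111011001101000


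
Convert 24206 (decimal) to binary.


Divide by 2 repeatedly:
24206 ÷ 2 = 12103 remainder 0
12103 ÷ 2 = 6051 remainder 1
6051 ÷ 2 = 3025 remainder 1
3025 ÷ 2 = 1512 remainder 1
1512 ÷ 2 = 756 remainder 0
756 ÷ 2 = 378 remainder 0
378 ÷ 2 = 189 remainder 0
189 ÷ 2 = 94 remainder 1
94 ÷ 2 = 47 remainder 0
47 ÷ 2 = 23 remainder 1
23 ÷ 2 = 11 remainder 1
11 ÷ 2 = 5 remainder 1
5 ÷ 2 = 2 remainder 1
2 ÷ 2 = 1 remainder 0
1 ÷ 2 = 0 remainder 1
Reading remainders bottom-up:
= 101111010001110


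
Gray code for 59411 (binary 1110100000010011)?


Binary: 1110100000010011
Gray code: G = B XOR (B >> 1)
B >> 1 = 0111010000001001
1110100000010011 XOR 0111010000001001:
  1 XOR 0 = 1
  1 XOR 1 = 0
  1 XOR 1 = 0
  0 XOR 1 = 1
  1 XOR 0 = 1
  0 XOR 1 = 1
  0 XOR 0 = 0
  0 XOR 0 = 0
  0 XOR 0 = 0
  0 XOR 0 = 0
  0 XOR 0 = 0
  1 XOR 0 = 1
  0 XOR 1 = 1
  0 XOR 0 = 0
  1 XOR 0 = 1
  1 XOR 1 = 0
= 1001110000011010


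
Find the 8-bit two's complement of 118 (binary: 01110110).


Original: 01110110
Step 1 - Invert all bits: 10001001
Step 2 - Add 1: 10001001 + 1
= 10001010 (represents -118)


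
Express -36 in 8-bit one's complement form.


Original: 00100100
Invert all bits:
  bit 0: 0 → 1
  bit 1: 0 → 1
  bit 2: 1 → 0
  bit 3: 0 → 1
  bit 4: 0 → 1
  bit 5: 1 → 0
  bit 6: 0 → 1
  bit 7: 0 → 1
= 11011011


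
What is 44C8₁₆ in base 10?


Positional values:
Position 0: 8 × 16^0 = 8 × 1 = 8
Position 1: C × 16^1 = 12 × 16 = 192
Position 2: 4 × 16^2 = 4 × 256 = 1024
Position 3: 4 × 16^3 = 4 × 4096 = 16384
Sum = 8 + 192 + 1024 + 16384
= 17608


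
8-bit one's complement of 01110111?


Original: 01110111
Invert all bits:
  bit 0: 0 → 1
  bit 1: 1 → 0
  bit 2: 1 → 0
  bit 3: 1 → 0
  bit 4: 0 → 1
  bit 5: 1 → 0
  bit 6: 1 → 0
  bit 7: 1 → 0
= 10001000


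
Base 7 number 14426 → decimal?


Positional values (base 7):
  6 × 7^0 = 6 × 1 = 6
  2 × 7^1 = 2 × 7 = 14
  4 × 7^2 = 4 × 49 = 196
  4 × 7^3 = 4 × 343 = 1372
  1 × 7^4 = 1 × 2401 = 2401
Sum = 6 + 14 + 196 + 1372 + 2401
= 3989


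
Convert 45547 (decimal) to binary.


Divide by 2 repeatedly:
45547 ÷ 2 = 22773 remainder 1
22773 ÷ 2 = 11386 remainder 1
11386 ÷ 2 = 5693 remainder 0
5693 ÷ 2 = 2846 remainder 1
2846 ÷ 2 = 1423 remainder 0
1423 ÷ 2 = 711 remainder 1
711 ÷ 2 = 355 remainder 1
355 ÷ 2 = 177 remainder 1
177 ÷ 2 = 88 remainder 1
88 ÷ 2 = 44 remainder 0
44 ÷ 2 = 22 remainder 0
22 ÷ 2 = 11 remainder 0
11 ÷ 2 = 5 remainder 1
5 ÷ 2 = 2 remainder 1
2 ÷ 2 = 1 remainder 0
1 ÷ 2 = 0 remainder 1
Reading remainders bottom-up:
= 1011000111101011


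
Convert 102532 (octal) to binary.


Each octal digit → 3 binary bits:
  1 = 001
  0 = 000
  2 = 010
  5 = 101
  3 = 011
  2 = 010
Concatenate: 001 000 010 101 011 010
= 001000010101011010


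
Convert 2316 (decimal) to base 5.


Divide by 5 repeatedly:
2316 ÷ 5 = 463 remainder 1
463 ÷ 5 = 92 remainder 3
92 ÷ 5 = 18 remainder 2
18 ÷ 5 = 3 remainder 3
3 ÷ 5 = 0 remainder 3
Reading remainders bottom-up:
= 33231


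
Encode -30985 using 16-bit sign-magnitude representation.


Sign bit: 1 (negative)
Magnitude: 30985 = 111100100001001
= 1111100100001001


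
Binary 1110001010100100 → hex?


Group into 4-bit nibbles: 1110001010100100
  1110 = E
  0010 = 2
  1010 = A
  0100 = 4
= 0xE2A4


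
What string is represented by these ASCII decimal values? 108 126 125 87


Codes (decimal): 108 126 125 87
Per-code ASCII lookup:
  108  (range 97-122: lowercase, 108 - 97 = 11) → 'l'
  126  (special character) → '~'
  125  (special character) → '}'
  87  (range 65-90: uppercase, 87 - 65 = 22) → 'W'
= 'l~}W'
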